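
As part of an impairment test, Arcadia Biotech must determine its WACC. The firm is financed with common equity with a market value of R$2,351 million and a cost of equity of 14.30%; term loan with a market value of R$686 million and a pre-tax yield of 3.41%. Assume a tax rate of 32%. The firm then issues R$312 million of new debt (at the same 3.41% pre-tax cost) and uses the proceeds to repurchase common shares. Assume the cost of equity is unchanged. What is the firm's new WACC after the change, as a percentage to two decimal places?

After the change:
Total capital V = 2039 + 998 = 3037.
Equity: weight = 2039/3037 = 0.6714; cost = 14.3%.
Term loan: weight = 998/3037 = 0.3286; after-tax cost = 3.41% × (1 − 32%) = 2.3188%.
WACC = 0.6714 × 14.3000% + 0.3286 × 2.3188% = 10.3628%.

10.36%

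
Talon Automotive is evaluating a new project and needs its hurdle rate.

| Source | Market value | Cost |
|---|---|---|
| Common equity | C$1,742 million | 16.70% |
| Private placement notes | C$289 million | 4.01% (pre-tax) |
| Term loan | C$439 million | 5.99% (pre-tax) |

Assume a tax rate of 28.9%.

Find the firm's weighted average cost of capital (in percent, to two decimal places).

Total capital V = 1742 + 289 + 439 = 2470.
Equity: weight = 1742/2470 = 0.7053; cost = 16.7%.
Private placement notes: weight = 289/2470 = 0.1170; after-tax cost = 4.01% × (1 − 28.9%) = 2.8511%.
Term loan: weight = 439/2470 = 0.1777; after-tax cost = 5.99% × (1 − 28.9%) = 4.2589%.
WACC = 0.7053 × 16.7000% + 0.1170 × 2.8511% + 0.1777 × 4.2589% = 12.8684%.

12.87%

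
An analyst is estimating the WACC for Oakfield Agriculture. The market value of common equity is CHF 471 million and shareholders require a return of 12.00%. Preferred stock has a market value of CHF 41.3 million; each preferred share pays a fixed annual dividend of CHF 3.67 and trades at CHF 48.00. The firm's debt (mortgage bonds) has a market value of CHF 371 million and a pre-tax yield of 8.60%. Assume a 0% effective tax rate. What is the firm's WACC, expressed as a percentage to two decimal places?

Cost of preferred: Rp = 3.67 / 48.0 = 7.6458%.
Total capital V = 471 + 41.3 + 371 = 883.3.
Equity: weight = 471/883.3 = 0.5332; cost = 12%.
Preferred: weight = 41.3/883.3 = 0.0468; cost = 7.6458%.
Mortgage bonds: weight = 371/883.3 = 0.4200; after-tax cost = 8.6% × (1 − 0%) = 8.6000%.
WACC = 0.5332 × 12.0000% + 0.0468 × 7.6458% + 0.4200 × 8.6000% = 10.3684%.

10.37%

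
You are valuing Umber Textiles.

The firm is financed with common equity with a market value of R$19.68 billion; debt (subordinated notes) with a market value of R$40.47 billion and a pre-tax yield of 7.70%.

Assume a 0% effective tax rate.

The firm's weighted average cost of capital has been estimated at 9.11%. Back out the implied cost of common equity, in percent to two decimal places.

12.01%

Total capital V = 19.68 + 40.47 = 60.15.
Equity weight = 19.68/60.15 = 0.3272.
Subordinated notes weight = 40.47/60.15 = 0.6728.
Debt contribution = 0.6728 × 7.7% × (1 − 0%) = 5.1807%.
Required equity contribution = 9.11% − 5.1807% = 3.9293%.
Re = 3.9293% / 0.3272 = 12.0095%.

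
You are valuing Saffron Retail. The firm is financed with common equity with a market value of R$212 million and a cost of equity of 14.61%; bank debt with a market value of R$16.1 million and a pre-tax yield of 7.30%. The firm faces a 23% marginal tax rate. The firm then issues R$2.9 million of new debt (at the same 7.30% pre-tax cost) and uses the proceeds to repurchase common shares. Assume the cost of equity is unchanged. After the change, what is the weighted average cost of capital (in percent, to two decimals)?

13.86%

After the change:
Total capital V = 209.1 + 19 = 228.1.
Equity: weight = 209.1/228.1 = 0.9167; cost = 14.61%.
Bank debt: weight = 19/228.1 = 0.0833; after-tax cost = 7.3% × (1 − 23%) = 5.6210%.
WACC = 0.9167 × 14.6100% + 0.0833 × 5.6210% = 13.8612%.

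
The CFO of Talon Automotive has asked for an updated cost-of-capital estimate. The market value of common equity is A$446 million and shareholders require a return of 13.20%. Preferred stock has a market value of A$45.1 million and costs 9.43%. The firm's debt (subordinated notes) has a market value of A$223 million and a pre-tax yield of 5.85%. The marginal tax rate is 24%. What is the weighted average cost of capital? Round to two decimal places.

10.23%

Total capital V = 446 + 45.1 + 223 = 714.1.
Equity: weight = 446/714.1 = 0.6246; cost = 13.2%.
Preferred: weight = 45.1/714.1 = 0.0632; cost = 9.43%.
Subordinated notes: weight = 223/714.1 = 0.3123; after-tax cost = 5.85% × (1 − 24%) = 4.4460%.
WACC = 0.6246 × 13.2000% + 0.0632 × 9.4300% + 0.3123 × 4.4460% = 10.2282%.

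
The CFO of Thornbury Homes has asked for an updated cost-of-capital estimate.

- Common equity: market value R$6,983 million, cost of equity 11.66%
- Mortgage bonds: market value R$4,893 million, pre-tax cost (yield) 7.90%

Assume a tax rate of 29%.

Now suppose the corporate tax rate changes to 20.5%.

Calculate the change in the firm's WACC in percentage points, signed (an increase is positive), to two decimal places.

+0.28 pp

Current WACC:
Total capital V = 6983 + 4893 = 11876.
Equity: weight = 6983/11876 = 0.5880; cost = 11.66%.
Mortgage bonds: weight = 4893/11876 = 0.4120; after-tax cost = 7.9% × (1 − 29%) = 5.6090%.
WACC = 0.5880 × 11.6600% + 0.4120 × 5.6090% = 9.1669%.
After the change:
Total capital V = 6983 + 4893 = 11876.
Equity: weight = 6983/11876 = 0.5880; cost = 11.66%.
Mortgage bonds: weight = 4893/11876 = 0.4120; after-tax cost = 7.9% × (1 − 20.5%) = 6.2805%.
WACC = 0.5880 × 11.6600% + 0.4120 × 6.2805% = 9.4436%.
Change in WACC = 9.4436% − 9.1669% = 0.2767 pp.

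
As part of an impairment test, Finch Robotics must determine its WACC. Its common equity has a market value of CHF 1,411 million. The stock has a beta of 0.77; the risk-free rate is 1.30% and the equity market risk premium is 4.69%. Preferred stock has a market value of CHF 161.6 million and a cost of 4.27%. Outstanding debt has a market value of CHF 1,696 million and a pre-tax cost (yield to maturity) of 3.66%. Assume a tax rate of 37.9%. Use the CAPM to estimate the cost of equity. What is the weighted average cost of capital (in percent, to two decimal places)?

3.51%

Cost of equity via CAPM: Re = 1.3% + 0.77 × 4.69% = 4.9113%.
Total capital V = 1411 + 161.6 + 1696 = 3268.6.
Equity: weight = 1411/3268.6 = 0.4317; cost = 4.9113%.
Preferred: weight = 161.6/3268.6 = 0.0494; cost = 4.27%.
Debt: weight = 1696/3268.6 = 0.5189; after-tax cost = 3.66% × (1 − 37.9%) = 2.2729%.
WACC = 0.4317 × 4.9113% + 0.0494 × 4.2700% + 0.5189 × 2.2729% = 3.5106%.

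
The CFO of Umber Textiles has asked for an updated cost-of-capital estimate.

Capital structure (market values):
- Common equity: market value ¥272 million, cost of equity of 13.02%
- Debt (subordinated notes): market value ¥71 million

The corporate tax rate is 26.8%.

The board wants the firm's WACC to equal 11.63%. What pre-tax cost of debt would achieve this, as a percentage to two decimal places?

Total capital V = 272 + 71 = 343.
Equity weight = 272/343 = 0.7930.
Subordinated notes weight = 71/343 = 0.2070.
Equity contribution = 0.7930 × 13.02% = 10.3249%.
Remaining for debt = 11.63% − 10.3249% = 1.3051%.
Rd × (1 − 26.8%) × 0.2070 = 1.3051%  ⇒  Rd = 8.6133%.

8.61%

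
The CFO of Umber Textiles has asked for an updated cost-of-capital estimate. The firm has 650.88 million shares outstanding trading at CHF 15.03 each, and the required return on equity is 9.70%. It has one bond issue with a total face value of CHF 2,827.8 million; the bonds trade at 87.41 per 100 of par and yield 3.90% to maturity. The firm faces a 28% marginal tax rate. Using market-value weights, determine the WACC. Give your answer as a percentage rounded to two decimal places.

8.31%

Market value of equity E = 15.03 × 650.88m = 9782.7264m. Market value of debt D = 2827.8m × 87.41/100 = 2471.77998m.
Total capital V = 9782.7264 + 2471.77998 = 12254.50638.
Equity: weight = 9782.7264/12254.50638 = 0.7983; cost = 9.7%.
Bonds outstanding: weight = 2471.77998/12254.50638 = 0.2017; after-tax cost = 3.9% × (1 − 28%) = 2.8080%.
WACC = 0.7983 × 9.7000% + 0.2017 × 2.8080% = 8.3099%.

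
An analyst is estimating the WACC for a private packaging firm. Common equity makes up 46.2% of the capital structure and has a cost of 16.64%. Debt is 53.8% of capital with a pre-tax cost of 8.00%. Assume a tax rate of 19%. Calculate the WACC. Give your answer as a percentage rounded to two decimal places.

After-tax cost of debt = 8% × (1 − 19%) = 6.4800%.
WACC = 0.462 × 16.6400% + 0.538 × 6.4800% = 11.1739%.

11.17%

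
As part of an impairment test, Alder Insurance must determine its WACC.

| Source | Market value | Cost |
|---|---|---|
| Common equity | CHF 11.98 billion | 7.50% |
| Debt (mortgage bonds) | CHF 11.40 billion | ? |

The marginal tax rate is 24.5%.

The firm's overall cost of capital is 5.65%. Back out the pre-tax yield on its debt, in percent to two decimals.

Total capital V = 11.98 + 11.4 = 23.38.
Equity weight = 11.98/23.38 = 0.5124.
Mortgage bonds weight = 11.4/23.38 = 0.4876.
Equity contribution = 0.5124 × 7.5% = 3.8430%.
Remaining for debt = 5.65% − 3.8430% = 1.8070%.
Rd × (1 − 24.5%) × 0.4876 = 1.8070%  ⇒  Rd = 4.9084%.

4.91%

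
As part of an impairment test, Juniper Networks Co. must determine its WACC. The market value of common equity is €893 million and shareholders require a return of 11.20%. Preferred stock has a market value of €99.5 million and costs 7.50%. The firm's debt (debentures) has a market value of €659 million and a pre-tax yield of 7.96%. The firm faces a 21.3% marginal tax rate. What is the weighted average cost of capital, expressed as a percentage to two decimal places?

Total capital V = 893 + 99.5 + 659 = 1651.5.
Equity: weight = 893/1651.5 = 0.5407; cost = 11.2%.
Preferred: weight = 99.5/1651.5 = 0.0602; cost = 7.5%.
Debentures: weight = 659/1651.5 = 0.3990; after-tax cost = 7.96% × (1 − 21.3%) = 6.2645%.
WACC = 0.5407 × 11.2000% + 0.0602 × 7.5000% + 0.3990 × 6.2645% = 9.0077%.

9.01%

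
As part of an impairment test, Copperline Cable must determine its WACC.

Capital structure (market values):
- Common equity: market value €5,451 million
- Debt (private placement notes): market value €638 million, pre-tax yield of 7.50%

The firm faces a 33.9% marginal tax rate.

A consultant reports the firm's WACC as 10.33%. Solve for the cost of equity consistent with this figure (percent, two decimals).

10.96%

Total capital V = 5451 + 638 = 6089.
Equity weight = 5451/6089 = 0.8952.
Private placement notes weight = 638/6089 = 0.1048.
Debt contribution = 0.1048 × 7.5% × (1 − 33.9%) = 0.5194%.
Required equity contribution = 10.33% − 0.5194% = 9.8106%.
Re = 9.8106% / 0.8952 = 10.9588%.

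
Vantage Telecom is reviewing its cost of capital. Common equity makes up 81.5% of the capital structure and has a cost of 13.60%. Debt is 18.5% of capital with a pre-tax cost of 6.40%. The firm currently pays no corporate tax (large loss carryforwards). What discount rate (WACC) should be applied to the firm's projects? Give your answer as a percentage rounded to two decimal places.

12.27%

After-tax cost of debt = 6.4% × (1 − 0%) = 6.4000%.
WACC = 0.815 × 13.6000% + 0.185 × 6.4000% = 12.2680%.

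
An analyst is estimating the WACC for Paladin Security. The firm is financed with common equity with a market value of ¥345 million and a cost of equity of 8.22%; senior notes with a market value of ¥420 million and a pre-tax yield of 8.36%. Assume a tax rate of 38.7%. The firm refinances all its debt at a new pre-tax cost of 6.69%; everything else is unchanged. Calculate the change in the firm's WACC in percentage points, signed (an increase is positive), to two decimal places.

Current WACC:
Total capital V = 345 + 420 = 765.
Equity: weight = 345/765 = 0.4510; cost = 8.22%.
Senior notes: weight = 420/765 = 0.5490; after-tax cost = 8.36% × (1 − 38.7%) = 5.1247%.
WACC = 0.4510 × 8.2200% + 0.5490 × 5.1247% = 6.5206%.
After the change:
Total capital V = 345 + 420 = 765.
Equity: weight = 345/765 = 0.4510; cost = 8.22%.
Senior notes: weight = 420/765 = 0.5490; after-tax cost = 6.69% × (1 − 38.7%) = 4.1010%.
WACC = 0.4510 × 8.2200% + 0.5490 × 4.1010% = 5.9586%.
Change in WACC = 5.9586% − 6.5206% = -0.5620 pp.

-0.56 pp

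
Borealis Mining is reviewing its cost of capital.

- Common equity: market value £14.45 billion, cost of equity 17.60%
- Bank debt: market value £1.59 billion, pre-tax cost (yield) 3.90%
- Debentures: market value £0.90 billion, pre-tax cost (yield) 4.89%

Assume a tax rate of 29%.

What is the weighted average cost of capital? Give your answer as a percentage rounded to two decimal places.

15.46%

Total capital V = 14.45 + 1.59 + 0.9 = 16.94.
Equity: weight = 14.45/16.94 = 0.8530; cost = 17.6%.
Bank debt: weight = 1.59/16.94 = 0.0939; after-tax cost = 3.9% × (1 − 29%) = 2.7690%.
Debentures: weight = 0.9/16.94 = 0.0531; after-tax cost = 4.89% × (1 − 29%) = 3.4719%.
WACC = 0.8530 × 17.6000% + 0.0939 × 2.7690% + 0.0531 × 3.4719% = 15.4573%.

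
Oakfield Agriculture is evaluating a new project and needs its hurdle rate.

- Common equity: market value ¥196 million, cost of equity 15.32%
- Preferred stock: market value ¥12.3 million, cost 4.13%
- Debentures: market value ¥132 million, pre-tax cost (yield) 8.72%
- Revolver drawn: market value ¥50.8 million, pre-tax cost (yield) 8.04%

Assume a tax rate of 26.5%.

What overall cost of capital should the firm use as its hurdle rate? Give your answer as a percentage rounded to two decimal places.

Total capital V = 196 + 12.3 + 132 + 50.8 = 391.1.
Equity: weight = 196/391.1 = 0.5012; cost = 15.32%.
Preferred: weight = 12.3/391.1 = 0.0314; cost = 4.13%.
Debentures: weight = 132/391.1 = 0.3375; after-tax cost = 8.72% × (1 − 26.5%) = 6.4092%.
Revolver drawn: weight = 50.8/391.1 = 0.1299; after-tax cost = 8.04% × (1 − 26.5%) = 5.9094%.
WACC = 0.5012 × 15.3200% + 0.0314 × 4.1300% + 0.3375 × 6.4092% + 0.1299 × 5.9094% = 10.7383%.

10.74%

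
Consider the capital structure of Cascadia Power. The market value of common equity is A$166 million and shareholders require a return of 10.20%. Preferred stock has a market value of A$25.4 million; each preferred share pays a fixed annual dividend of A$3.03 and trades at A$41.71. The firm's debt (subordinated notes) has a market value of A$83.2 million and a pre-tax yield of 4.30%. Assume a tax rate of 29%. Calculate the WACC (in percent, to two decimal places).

7.76%

Cost of preferred: Rp = 3.03 / 41.71 = 7.2644%.
Total capital V = 166 + 25.4 + 83.2 = 274.6.
Equity: weight = 166/274.6 = 0.6045; cost = 10.2%.
Preferred: weight = 25.4/274.6 = 0.0925; cost = 7.2644%.
Subordinated notes: weight = 83.2/274.6 = 0.3030; after-tax cost = 4.3% × (1 − 29%) = 3.0530%.
WACC = 0.6045 × 10.2000% + 0.0925 × 7.2644% + 0.3030 × 3.0530% = 7.7630%.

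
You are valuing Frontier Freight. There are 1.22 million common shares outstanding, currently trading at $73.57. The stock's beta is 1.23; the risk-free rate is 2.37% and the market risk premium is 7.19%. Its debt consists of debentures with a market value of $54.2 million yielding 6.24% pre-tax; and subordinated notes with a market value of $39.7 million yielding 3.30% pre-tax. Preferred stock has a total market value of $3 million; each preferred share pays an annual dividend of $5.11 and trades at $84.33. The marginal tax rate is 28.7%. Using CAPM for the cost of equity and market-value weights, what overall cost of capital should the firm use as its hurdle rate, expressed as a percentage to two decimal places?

7.28%

Cost of equity via CAPM: Re = 2.37% + 1.23 × 7.19% = 11.2137%.
Cost of preferred: Rp = 5.11 / 84.33 = 6.0595%.
Market value of equity E = 73.57 × 1.22m = 89.7554m.
Total capital V = 89.7554 + 3 + 54.2 + 39.7 = 186.6554.
Equity: weight = 89.7554/186.6554 = 0.4809; cost = 11.2137%.
Preferred: weight = 3/186.6554 = 0.0161; cost = 6.0595%.
Debentures: weight = 54.2/186.6554 = 0.2904; after-tax cost = 6.24% × (1 − 28.7%) = 4.4491%.
Subordinated notes: weight = 39.7/186.6554 = 0.2127; after-tax cost = 3.3% × (1 − 28.7%) = 2.3529%.
WACC = 0.4809 × 11.2137% + 0.0161 × 6.0595% + 0.2904 × 4.4491% + 0.2127 × 2.3529% = 7.2820%.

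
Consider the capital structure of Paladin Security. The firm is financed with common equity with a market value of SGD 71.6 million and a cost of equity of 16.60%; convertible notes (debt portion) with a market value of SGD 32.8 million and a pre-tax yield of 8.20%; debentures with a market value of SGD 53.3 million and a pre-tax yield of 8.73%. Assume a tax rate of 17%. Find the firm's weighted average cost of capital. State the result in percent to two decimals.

11.40%

Total capital V = 71.6 + 32.8 + 53.3 = 157.7.
Equity: weight = 71.6/157.7 = 0.4540; cost = 16.6%.
Convertible notes (debt portion): weight = 32.8/157.7 = 0.2080; after-tax cost = 8.2% × (1 − 17%) = 6.8060%.
Debentures: weight = 53.3/157.7 = 0.3380; after-tax cost = 8.73% × (1 − 17%) = 7.2459%.
WACC = 0.4540 × 16.6000% + 0.2080 × 6.8060% + 0.3380 × 7.2459% = 11.4014%.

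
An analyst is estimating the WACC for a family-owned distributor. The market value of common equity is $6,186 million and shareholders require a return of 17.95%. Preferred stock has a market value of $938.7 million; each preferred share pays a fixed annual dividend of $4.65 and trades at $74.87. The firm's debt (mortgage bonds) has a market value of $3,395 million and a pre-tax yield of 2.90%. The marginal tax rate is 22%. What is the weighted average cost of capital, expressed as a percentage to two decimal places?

Cost of preferred: Rp = 4.65 / 74.87 = 6.2108%.
Total capital V = 6186 + 938.7 + 3395 = 10519.7.
Equity: weight = 6186/10519.7 = 0.5880; cost = 17.95%.
Preferred: weight = 938.7/10519.7 = 0.0892; cost = 6.2108%.
Mortgage bonds: weight = 3395/10519.7 = 0.3227; after-tax cost = 2.9% × (1 − 22%) = 2.2620%.
WACC = 0.5880 × 17.9500% + 0.0892 × 6.2108% + 0.3227 × 2.2620% = 11.8395%.

11.84%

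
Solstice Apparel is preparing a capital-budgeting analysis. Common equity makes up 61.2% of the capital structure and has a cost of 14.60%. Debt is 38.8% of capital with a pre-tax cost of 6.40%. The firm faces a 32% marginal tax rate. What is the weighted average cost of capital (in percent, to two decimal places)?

After-tax cost of debt = 6.4% × (1 − 32%) = 4.3520%.
WACC = 0.612 × 14.6000% + 0.388 × 4.3520% = 10.6238%.

10.62%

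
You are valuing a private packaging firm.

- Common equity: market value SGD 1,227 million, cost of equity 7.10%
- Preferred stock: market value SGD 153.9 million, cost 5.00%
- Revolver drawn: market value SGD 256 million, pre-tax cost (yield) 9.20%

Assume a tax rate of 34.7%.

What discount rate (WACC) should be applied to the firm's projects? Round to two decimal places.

6.73%

Total capital V = 1227 + 153.9 + 256 = 1636.9.
Equity: weight = 1227/1636.9 = 0.7496; cost = 7.1%.
Preferred: weight = 153.9/1636.9 = 0.0940; cost = 5%.
Revolver drawn: weight = 256/1636.9 = 0.1564; after-tax cost = 9.2% × (1 − 34.7%) = 6.0076%.
WACC = 0.7496 × 7.1000% + 0.0940 × 5.0000% + 0.1564 × 6.0076% = 6.7317%.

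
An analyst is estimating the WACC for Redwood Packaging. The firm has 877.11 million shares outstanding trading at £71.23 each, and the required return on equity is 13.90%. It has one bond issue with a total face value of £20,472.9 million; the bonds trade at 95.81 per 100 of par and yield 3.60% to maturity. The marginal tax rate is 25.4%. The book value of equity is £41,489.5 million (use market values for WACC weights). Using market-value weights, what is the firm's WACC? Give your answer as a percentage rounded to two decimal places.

Market value of equity E = 71.23 × 877.11m = 62476.5453m. Market value of debt D = 20472.9m × 95.81/100 = 19615.08549m.
Total capital V = 62476.5453 + 19615.08549 = 82091.63079.
Equity: weight = 62476.5453/82091.63079 = 0.7611; cost = 13.9%.
Bonds outstanding: weight = 19615.08549/82091.63079 = 0.2389; after-tax cost = 3.6% × (1 − 25.4%) = 2.6856%.
WACC = 0.7611 × 13.9000% + 0.2389 × 2.6856% = 11.2204%.

11.22%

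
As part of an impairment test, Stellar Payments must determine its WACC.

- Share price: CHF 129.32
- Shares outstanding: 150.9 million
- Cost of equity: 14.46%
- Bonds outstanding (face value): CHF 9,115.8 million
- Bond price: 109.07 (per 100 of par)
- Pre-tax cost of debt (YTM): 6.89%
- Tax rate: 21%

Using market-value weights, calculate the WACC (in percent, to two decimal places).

11.42%

Market value of equity E = 129.32 × 150.9m = 19514.388m. Market value of debt D = 9115.8m × 109.07/100 = 9942.60306m.
Total capital V = 19514.388 + 9942.60306 = 29456.99106.
Equity: weight = 19514.388/29456.99106 = 0.6625; cost = 14.46%.
Bonds outstanding: weight = 9942.60306/29456.99106 = 0.3375; after-tax cost = 6.89% × (1 − 21%) = 5.4431%.
WACC = 0.6625 × 14.4600% + 0.3375 × 5.4431% = 11.4165%.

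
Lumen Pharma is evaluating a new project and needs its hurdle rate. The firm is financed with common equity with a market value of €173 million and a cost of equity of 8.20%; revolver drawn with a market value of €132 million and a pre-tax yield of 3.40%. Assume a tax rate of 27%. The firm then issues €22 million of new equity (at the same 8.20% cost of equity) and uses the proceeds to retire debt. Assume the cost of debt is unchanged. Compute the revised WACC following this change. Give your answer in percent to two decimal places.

After the change:
Total capital V = 195 + 110 = 305.
Equity: weight = 195/305 = 0.6393; cost = 8.2%.
Revolver drawn: weight = 110/305 = 0.3607; after-tax cost = 3.4% × (1 − 27%) = 2.4820%.
WACC = 0.6393 × 8.2000% + 0.3607 × 2.4820% = 6.1378%.

6.14%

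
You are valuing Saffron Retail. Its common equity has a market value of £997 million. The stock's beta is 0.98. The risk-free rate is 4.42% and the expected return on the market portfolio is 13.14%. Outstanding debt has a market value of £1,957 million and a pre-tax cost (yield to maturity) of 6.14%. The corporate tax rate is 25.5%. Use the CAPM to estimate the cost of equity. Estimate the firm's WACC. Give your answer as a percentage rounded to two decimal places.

7.41%

Market risk premium = 13.14% − 4.42% = 8.72%.
Cost of equity via CAPM: Re = 4.42% + 0.98 × 8.72% = 12.9656%.
Total capital V = 997 + 1957 = 2954.
Equity: weight = 997/2954 = 0.3375; cost = 12.9656%.
Debt: weight = 1957/2954 = 0.6625; after-tax cost = 6.14% × (1 − 25.5%) = 4.5743%.
WACC = 0.3375 × 12.9656% + 0.6625 × 4.5743% = 7.4064%.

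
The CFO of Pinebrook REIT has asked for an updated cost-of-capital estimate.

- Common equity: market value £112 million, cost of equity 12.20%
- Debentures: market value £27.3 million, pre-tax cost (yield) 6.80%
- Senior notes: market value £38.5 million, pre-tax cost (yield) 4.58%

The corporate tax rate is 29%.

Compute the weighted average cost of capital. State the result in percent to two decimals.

9.13%

Total capital V = 112 + 27.3 + 38.5 = 177.8.
Equity: weight = 112/177.8 = 0.6299; cost = 12.2%.
Debentures: weight = 27.3/177.8 = 0.1535; after-tax cost = 6.8% × (1 − 29%) = 4.8280%.
Senior notes: weight = 38.5/177.8 = 0.2165; after-tax cost = 4.58% × (1 − 29%) = 3.2518%.
WACC = 0.6299 × 12.2000% + 0.1535 × 4.8280% + 0.2165 × 3.2518% = 9.1305%.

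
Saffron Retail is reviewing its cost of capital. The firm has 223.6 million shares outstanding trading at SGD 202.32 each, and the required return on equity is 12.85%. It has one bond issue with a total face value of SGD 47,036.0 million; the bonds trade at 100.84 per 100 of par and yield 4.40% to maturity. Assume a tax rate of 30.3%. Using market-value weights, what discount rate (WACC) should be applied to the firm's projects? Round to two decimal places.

Market value of equity E = 202.32 × 223.6m = 45238.752m. Market value of debt D = 47036m × 100.84/100 = 47431.1024m.
Total capital V = 45238.752 + 47431.1024 = 92669.8544.
Equity: weight = 45238.752/92669.8544 = 0.4882; cost = 12.85%.
Bonds outstanding: weight = 47431.1024/92669.8544 = 0.5118; after-tax cost = 4.4% × (1 − 30.3%) = 3.0668%.
WACC = 0.4882 × 12.8500% + 0.5118 × 3.0668% = 7.8427%.

7.84%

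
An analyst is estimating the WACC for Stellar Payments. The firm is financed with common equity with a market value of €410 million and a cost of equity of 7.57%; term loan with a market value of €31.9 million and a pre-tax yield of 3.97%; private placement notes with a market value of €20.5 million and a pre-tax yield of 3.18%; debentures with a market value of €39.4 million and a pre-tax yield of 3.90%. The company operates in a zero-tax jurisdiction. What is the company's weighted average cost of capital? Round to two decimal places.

Total capital V = 410 + 31.9 + 20.5 + 39.4 = 501.8.
Equity: weight = 410/501.8 = 0.8171; cost = 7.57%.
Term loan: weight = 31.9/501.8 = 0.0636; after-tax cost = 3.97% × (1 − 0%) = 3.9700%.
Private placement notes: weight = 20.5/501.8 = 0.0409; after-tax cost = 3.18% × (1 − 0%) = 3.1800%.
Debentures: weight = 39.4/501.8 = 0.0785; after-tax cost = 3.9% × (1 − 0%) = 3.9000%.
WACC = 0.8171 × 7.5700% + 0.0636 × 3.9700% + 0.0409 × 3.1800% + 0.0785 × 3.9000% = 6.8736%.

6.87%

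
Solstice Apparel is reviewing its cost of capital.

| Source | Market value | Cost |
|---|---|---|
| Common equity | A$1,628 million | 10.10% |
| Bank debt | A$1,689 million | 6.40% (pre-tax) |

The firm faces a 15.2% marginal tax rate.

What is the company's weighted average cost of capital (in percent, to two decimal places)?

Total capital V = 1628 + 1689 = 3317.
Equity: weight = 1628/3317 = 0.4908; cost = 10.1%.
Bank debt: weight = 1689/3317 = 0.5092; after-tax cost = 6.4% × (1 − 15.2%) = 5.4272%.
WACC = 0.4908 × 10.1000% + 0.5092 × 5.4272% = 7.7206%.

7.72%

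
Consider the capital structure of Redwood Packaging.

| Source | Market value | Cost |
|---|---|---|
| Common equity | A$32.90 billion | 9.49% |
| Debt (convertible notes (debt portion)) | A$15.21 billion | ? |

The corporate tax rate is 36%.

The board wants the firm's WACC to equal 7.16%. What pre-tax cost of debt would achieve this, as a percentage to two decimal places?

3.31%

Total capital V = 32.9 + 15.21 = 48.11.
Equity weight = 32.9/48.11 = 0.6838.
Convertible notes (debt portion) weight = 15.21/48.11 = 0.3162.
Equity contribution = 0.6838 × 9.49% = 6.4897%.
Remaining for debt = 7.16% − 6.4897% = 0.6703%.
Rd × (1 − 36%) × 0.3162 = 0.6703%  ⇒  Rd = 3.3126%.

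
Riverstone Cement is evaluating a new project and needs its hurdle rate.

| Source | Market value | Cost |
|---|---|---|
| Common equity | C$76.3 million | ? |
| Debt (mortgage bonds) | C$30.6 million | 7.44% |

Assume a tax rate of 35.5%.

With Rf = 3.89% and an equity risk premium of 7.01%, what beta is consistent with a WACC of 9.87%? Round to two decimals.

1.14

Total capital V = 76.3 + 30.6 = 106.9.
Equity weight = 76.3/106.9 = 0.7138.
Mortgage bonds weight = 30.6/106.9 = 0.2862.
Debt contribution = 0.2862 × 7.44% × (1 − 35.5%) = 1.3737%.
Required equity contribution = 9.87% − 1.3737% = 8.4963%  ⇒  Re = 11.9038%.
CAPM: 11.9038% = 3.89% + β × 7.01%  ⇒  β = 1.1432.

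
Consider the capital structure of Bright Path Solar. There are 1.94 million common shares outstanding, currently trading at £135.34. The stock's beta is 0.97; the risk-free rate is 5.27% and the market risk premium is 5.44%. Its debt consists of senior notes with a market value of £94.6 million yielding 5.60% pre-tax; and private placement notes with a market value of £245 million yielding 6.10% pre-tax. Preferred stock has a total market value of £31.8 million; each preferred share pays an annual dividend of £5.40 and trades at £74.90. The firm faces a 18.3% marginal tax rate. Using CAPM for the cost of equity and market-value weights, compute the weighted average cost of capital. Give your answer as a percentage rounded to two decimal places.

Cost of equity via CAPM: Re = 5.27% + 0.97 × 5.44% = 10.5468%.
Cost of preferred: Rp = 5.4 / 74.9 = 7.2096%.
Market value of equity E = 135.34 × 1.94m = 262.5596m.
Total capital V = 262.5596 + 31.8 + 94.6 + 245 = 633.9596.
Equity: weight = 262.5596/633.9596 = 0.4142; cost = 10.5468%.
Preferred: weight = 31.8/633.9596 = 0.0502; cost = 7.2096%.
Senior notes: weight = 94.6/633.9596 = 0.1492; after-tax cost = 5.6% × (1 − 18.3%) = 4.5752%.
Private placement notes: weight = 245/633.9596 = 0.3865; after-tax cost = 6.1% × (1 − 18.3%) = 4.9837%.
WACC = 0.4142 × 10.5468% + 0.0502 × 7.2096% + 0.1492 × 4.5752% + 0.3865 × 4.9837% = 7.3384%.

7.34%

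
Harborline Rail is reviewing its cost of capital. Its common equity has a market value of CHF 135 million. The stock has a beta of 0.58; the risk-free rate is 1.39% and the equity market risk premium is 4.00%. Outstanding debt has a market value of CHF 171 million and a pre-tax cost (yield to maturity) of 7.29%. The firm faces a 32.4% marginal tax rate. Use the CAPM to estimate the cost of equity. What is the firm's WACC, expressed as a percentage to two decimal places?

Cost of equity via CAPM: Re = 1.39% + 0.58 × 4.0% = 3.7100%.
Total capital V = 135 + 171 = 306.
Equity: weight = 135/306 = 0.4412; cost = 3.71%.
Debt: weight = 171/306 = 0.5588; after-tax cost = 7.29% × (1 − 32.4%) = 4.9280%.
WACC = 0.4412 × 3.7100% + 0.5588 × 4.9280% = 4.3907%.

4.39%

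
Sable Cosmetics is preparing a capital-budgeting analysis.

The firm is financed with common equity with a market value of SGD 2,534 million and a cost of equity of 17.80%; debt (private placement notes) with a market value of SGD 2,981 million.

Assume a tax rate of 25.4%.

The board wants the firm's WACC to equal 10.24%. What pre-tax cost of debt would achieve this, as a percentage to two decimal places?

5.11%

Total capital V = 2534 + 2981 = 5515.
Equity weight = 2534/5515 = 0.4595.
Private placement notes weight = 2981/5515 = 0.5405.
Equity contribution = 0.4595 × 17.8% = 8.1786%.
Remaining for debt = 10.24% − 8.1786% = 2.0614%.
Rd × (1 − 25.4%) × 0.5405 = 2.0614%  ⇒  Rd = 5.1121%.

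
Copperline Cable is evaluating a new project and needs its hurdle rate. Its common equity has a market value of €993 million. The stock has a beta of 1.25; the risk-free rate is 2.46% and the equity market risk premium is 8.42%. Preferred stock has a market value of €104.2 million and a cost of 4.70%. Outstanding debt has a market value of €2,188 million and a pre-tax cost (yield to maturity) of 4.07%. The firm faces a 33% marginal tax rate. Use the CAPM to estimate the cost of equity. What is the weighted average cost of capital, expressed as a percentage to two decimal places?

5.89%

Cost of equity via CAPM: Re = 2.46% + 1.25 × 8.42% = 12.9850%.
Total capital V = 993 + 104.2 + 2188 = 3285.2.
Equity: weight = 993/3285.2 = 0.3023; cost = 12.985%.
Preferred: weight = 104.2/3285.2 = 0.0317; cost = 4.7%.
Debt: weight = 2188/3285.2 = 0.6660; after-tax cost = 4.07% × (1 − 33%) = 2.7269%.
WACC = 0.3023 × 12.9850% + 0.0317 × 4.7000% + 0.6660 × 2.7269% = 5.8901%.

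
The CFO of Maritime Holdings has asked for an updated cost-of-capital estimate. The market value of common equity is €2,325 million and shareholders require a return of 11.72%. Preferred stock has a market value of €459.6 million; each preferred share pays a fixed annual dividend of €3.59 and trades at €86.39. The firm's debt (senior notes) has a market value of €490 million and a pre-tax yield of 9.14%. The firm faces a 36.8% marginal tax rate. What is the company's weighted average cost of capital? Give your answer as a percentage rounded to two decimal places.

Cost of preferred: Rp = 3.59 / 86.39 = 4.1556%.
Total capital V = 2325 + 459.6 + 490 = 3274.6.
Equity: weight = 2325/3274.6 = 0.7100; cost = 11.72%.
Preferred: weight = 459.6/3274.6 = 0.1404; cost = 4.1556%.
Senior notes: weight = 490/3274.6 = 0.1496; after-tax cost = 9.14% × (1 − 36.8%) = 5.7765%.
WACC = 0.7100 × 11.7200% + 0.1404 × 4.1556% + 0.1496 × 5.7765% = 9.7689%.

9.77%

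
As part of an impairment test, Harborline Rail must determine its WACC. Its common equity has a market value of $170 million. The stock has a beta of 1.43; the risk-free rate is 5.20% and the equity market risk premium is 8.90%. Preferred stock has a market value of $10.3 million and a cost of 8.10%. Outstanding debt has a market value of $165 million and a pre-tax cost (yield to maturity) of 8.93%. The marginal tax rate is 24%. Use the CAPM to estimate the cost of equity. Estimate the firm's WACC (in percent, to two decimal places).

Cost of equity via CAPM: Re = 5.2% + 1.43 × 8.9% = 17.9270%.
Total capital V = 170 + 10.3 + 165 = 345.3.
Equity: weight = 170/345.3 = 0.4923; cost = 17.927%.
Preferred: weight = 10.3/345.3 = 0.0298; cost = 8.1%.
Debt: weight = 165/345.3 = 0.4778; after-tax cost = 8.93% × (1 − 24%) = 6.7868%.
WACC = 0.4923 × 17.9270% + 0.0298 × 8.1000% + 0.4778 × 6.7868% = 12.3106%.

12.31%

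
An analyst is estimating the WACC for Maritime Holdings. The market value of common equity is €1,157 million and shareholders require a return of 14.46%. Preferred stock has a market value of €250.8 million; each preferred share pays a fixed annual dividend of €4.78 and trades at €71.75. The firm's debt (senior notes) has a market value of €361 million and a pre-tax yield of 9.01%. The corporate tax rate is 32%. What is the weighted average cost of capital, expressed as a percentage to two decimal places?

Cost of preferred: Rp = 4.78 / 71.75 = 6.6620%.
Total capital V = 1157 + 250.8 + 361 = 1768.8.
Equity: weight = 1157/1768.8 = 0.6541; cost = 14.46%.
Preferred: weight = 250.8/1768.8 = 0.1418; cost = 6.662%.
Senior notes: weight = 361/1768.8 = 0.2041; after-tax cost = 9.01% × (1 − 32%) = 6.1268%.
WACC = 0.6541 × 14.4600% + 0.1418 × 6.6620% + 0.2041 × 6.1268% = 11.6536%.

11.65%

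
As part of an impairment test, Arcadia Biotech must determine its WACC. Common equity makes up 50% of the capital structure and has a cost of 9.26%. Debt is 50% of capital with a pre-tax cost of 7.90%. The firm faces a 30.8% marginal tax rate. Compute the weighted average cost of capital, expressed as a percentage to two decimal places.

After-tax cost of debt = 7.9% × (1 − 30.8%) = 5.4668%.
WACC = 0.500 × 9.2600% + 0.500 × 5.4668% = 7.3634%.

7.36%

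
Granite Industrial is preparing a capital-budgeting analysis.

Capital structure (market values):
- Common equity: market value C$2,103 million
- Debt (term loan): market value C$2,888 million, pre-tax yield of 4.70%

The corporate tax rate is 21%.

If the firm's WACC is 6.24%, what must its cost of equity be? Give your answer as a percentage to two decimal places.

Total capital V = 2103 + 2888 = 4991.
Equity weight = 2103/4991 = 0.4214.
Term loan weight = 2888/4991 = 0.5786.
Debt contribution = 0.5786 × 4.7% × (1 − 21%) = 2.1485%.
Required equity contribution = 6.24% − 2.1485% = 4.0915%.
Re = 4.0915% / 0.4214 = 9.7103%.

9.71%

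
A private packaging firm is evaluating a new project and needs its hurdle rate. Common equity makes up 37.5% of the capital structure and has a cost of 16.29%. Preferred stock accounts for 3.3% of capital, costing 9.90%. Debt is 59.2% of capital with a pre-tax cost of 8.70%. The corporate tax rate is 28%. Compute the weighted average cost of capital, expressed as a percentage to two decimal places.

10.14%

After-tax cost of debt = 8.7% × (1 − 28%) = 6.2640%.
WACC = 0.375 × 16.2900% + 0.033 × 9.9000% + 0.592 × 6.2640% = 10.1437%.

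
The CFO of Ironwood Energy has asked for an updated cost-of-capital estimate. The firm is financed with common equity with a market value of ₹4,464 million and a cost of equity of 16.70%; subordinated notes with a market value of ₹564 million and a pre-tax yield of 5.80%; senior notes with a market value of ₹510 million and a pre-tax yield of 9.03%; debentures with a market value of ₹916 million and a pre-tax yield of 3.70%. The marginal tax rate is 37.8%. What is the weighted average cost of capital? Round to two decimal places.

12.64%

Total capital V = 4464 + 564 + 510 + 916 = 6454.
Equity: weight = 4464/6454 = 0.6917; cost = 16.7%.
Subordinated notes: weight = 564/6454 = 0.0874; after-tax cost = 5.8% × (1 − 37.8%) = 3.6076%.
Senior notes: weight = 510/6454 = 0.0790; after-tax cost = 9.03% × (1 − 37.8%) = 5.6167%.
Debentures: weight = 916/6454 = 0.1419; after-tax cost = 3.7% × (1 − 37.8%) = 2.3014%.
WACC = 0.6917 × 16.7000% + 0.0874 × 3.6076% + 0.0790 × 5.6167% + 0.1419 × 2.3014% = 12.6365%.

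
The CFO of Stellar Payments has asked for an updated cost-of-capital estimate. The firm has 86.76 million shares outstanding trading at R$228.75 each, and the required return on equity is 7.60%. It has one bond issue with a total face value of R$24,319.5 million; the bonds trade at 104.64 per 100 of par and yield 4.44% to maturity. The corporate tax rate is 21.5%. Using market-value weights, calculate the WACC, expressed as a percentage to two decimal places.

5.29%

Market value of equity E = 228.75 × 86.76m = 19846.35m. Market value of debt D = 24319.5m × 104.64/100 = 25447.9248m.
Total capital V = 19846.35 + 25447.9248 = 45294.2748.
Equity: weight = 19846.35/45294.2748 = 0.4382; cost = 7.6%.
Bonds outstanding: weight = 25447.9248/45294.2748 = 0.5618; after-tax cost = 4.44% × (1 − 21.5%) = 3.4854%.
WACC = 0.4382 × 7.6000% + 0.5618 × 3.4854% = 5.2883%.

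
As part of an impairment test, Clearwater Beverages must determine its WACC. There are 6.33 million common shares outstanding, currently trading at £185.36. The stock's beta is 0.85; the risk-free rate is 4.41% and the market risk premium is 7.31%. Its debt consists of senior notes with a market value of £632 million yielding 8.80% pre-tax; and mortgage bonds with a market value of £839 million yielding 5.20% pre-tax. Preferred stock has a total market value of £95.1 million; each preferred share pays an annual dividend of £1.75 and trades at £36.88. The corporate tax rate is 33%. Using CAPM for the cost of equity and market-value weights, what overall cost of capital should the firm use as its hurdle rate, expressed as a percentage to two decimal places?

7.14%

Cost of equity via CAPM: Re = 4.41% + 0.85 × 7.31% = 10.6235%.
Cost of preferred: Rp = 1.75 / 36.88 = 4.7451%.
Market value of equity E = 185.36 × 6.33m = 1173.3288m.
Total capital V = 1173.3288 + 95.1 + 632 + 839 = 2739.4288.
Equity: weight = 1173.3288/2739.4288 = 0.4283; cost = 10.6235%.
Preferred: weight = 95.1/2739.4288 = 0.0347; cost = 4.7451%.
Senior notes: weight = 632/2739.4288 = 0.2307; after-tax cost = 8.8% × (1 − 33%) = 5.8960%.
Mortgage bonds: weight = 839/2739.4288 = 0.3063; after-tax cost = 5.2% × (1 − 33%) = 3.4840%.
WACC = 0.4283 × 10.6235% + 0.0347 × 4.7451% + 0.2307 × 5.8960% + 0.3063 × 3.4840% = 7.1422%.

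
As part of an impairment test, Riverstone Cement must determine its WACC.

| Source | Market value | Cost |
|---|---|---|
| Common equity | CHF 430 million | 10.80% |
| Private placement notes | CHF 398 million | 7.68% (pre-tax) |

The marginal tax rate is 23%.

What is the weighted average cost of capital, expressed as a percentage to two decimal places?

8.45%

Total capital V = 430 + 398 = 828.
Equity: weight = 430/828 = 0.5193; cost = 10.8%.
Private placement notes: weight = 398/828 = 0.4807; after-tax cost = 7.68% × (1 − 23%) = 5.9136%.
WACC = 0.5193 × 10.8000% + 0.4807 × 5.9136% = 8.4512%.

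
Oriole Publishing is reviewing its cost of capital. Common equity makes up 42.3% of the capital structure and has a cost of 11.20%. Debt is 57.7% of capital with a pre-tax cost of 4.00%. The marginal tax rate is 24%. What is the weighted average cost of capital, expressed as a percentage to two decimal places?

6.49%

After-tax cost of debt = 4% × (1 − 24%) = 3.0400%.
WACC = 0.423 × 11.2000% + 0.577 × 3.0400% = 6.4917%.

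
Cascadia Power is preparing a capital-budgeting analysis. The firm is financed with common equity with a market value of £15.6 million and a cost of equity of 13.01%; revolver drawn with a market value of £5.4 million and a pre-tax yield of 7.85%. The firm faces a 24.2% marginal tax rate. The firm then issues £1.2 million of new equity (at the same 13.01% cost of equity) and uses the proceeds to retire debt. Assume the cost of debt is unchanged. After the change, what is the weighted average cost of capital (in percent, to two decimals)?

11.60%

After the change:
Total capital V = 16.8 + 4.2 = 21.
Equity: weight = 16.8/21 = 0.8000; cost = 13.01%.
Revolver drawn: weight = 4.2/21 = 0.2000; after-tax cost = 7.85% × (1 − 24.2%) = 5.9503%.
WACC = 0.8000 × 13.0100% + 0.2000 × 5.9503% = 11.5981%.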